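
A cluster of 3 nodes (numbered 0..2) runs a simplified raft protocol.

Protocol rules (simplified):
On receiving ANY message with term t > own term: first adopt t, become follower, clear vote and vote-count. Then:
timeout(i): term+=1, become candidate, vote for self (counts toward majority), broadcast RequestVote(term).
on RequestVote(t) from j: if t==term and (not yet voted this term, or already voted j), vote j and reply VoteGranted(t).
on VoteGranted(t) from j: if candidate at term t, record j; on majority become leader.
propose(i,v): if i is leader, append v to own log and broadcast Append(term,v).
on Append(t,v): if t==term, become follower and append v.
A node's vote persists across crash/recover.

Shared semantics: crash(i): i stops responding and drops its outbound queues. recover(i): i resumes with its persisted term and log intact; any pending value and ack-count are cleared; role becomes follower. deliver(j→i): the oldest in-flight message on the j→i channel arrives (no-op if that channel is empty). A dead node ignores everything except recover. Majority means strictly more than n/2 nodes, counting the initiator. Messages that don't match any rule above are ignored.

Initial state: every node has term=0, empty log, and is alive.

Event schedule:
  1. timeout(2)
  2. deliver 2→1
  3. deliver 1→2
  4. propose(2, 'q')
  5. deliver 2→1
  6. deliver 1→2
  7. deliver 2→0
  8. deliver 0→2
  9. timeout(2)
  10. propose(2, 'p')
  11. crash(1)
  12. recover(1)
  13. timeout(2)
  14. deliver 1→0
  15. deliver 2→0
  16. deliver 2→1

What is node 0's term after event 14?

1

1. timeout(2):  <2:cand t1 ->
2. deliver 2→1:  <1:foll t1 ->
3. deliver 1→2:  <2:lead t1 ->
4. propose(2,'q'):  <2:lead t1 q>
5. deliver 2→1:  <1:foll t1 q>
6. deliver 1→2:  nop
7. deliver 2→0:  <0:foll t1 ->
8. deliver 0→2:  nop
9. timeout(2):  <2:cand t2 q>
10. propose(2,'p'):  nop
11. crash(1):  <1:✗foll t1 q>
12. recover(1):  <1:foll t1 q>
13. timeout(2):  <2:cand t3 q>
14. deliver 1→0:  nop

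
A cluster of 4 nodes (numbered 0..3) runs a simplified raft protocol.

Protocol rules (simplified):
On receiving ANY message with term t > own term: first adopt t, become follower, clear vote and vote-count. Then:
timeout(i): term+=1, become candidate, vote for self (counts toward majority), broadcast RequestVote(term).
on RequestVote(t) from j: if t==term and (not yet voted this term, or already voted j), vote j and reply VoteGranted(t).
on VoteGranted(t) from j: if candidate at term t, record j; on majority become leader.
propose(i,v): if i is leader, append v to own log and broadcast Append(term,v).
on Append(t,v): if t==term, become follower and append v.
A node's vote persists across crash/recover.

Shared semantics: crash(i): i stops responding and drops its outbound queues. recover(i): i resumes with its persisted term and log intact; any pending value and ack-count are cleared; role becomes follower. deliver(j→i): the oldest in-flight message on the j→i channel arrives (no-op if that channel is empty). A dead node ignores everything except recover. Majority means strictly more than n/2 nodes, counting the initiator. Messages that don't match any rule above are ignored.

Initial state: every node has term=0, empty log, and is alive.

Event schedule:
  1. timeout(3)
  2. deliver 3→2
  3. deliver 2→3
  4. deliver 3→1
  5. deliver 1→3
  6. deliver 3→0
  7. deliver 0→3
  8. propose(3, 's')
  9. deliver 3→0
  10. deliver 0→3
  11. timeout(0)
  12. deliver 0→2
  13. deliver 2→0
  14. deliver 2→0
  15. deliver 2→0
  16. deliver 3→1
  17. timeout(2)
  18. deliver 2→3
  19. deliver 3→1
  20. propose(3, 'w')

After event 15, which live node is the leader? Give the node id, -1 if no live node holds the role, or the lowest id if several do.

after 1 — timeout(3): n3:cand/t1/[-]
after 2 — deliver 3→2: n2:foll/t1/[-]
after 3 — deliver 2→3: ·
after 4 — deliver 3→1: n1:foll/t1/[-]
after 5 — deliver 1→3: n3:lead/t1/[-]
after 6 — deliver 3→0: n0:foll/t1/[-]
after 7 — deliver 0→3: ·
after 8 — propose(3,'s'): n3:lead/t1/[s]
after 9 — deliver 3→0: n0:foll/t1/[s]
after 10 — deliver 0→3: ·
after 11 — timeout(0): n0:cand/t2/[s]
after 12 — deliver 0→2: n2:foll/t2/[-]
after 13 — deliver 2→0: ·
after 14 — deliver 2→0: ·
after 15 — deliver 2→0: ·

3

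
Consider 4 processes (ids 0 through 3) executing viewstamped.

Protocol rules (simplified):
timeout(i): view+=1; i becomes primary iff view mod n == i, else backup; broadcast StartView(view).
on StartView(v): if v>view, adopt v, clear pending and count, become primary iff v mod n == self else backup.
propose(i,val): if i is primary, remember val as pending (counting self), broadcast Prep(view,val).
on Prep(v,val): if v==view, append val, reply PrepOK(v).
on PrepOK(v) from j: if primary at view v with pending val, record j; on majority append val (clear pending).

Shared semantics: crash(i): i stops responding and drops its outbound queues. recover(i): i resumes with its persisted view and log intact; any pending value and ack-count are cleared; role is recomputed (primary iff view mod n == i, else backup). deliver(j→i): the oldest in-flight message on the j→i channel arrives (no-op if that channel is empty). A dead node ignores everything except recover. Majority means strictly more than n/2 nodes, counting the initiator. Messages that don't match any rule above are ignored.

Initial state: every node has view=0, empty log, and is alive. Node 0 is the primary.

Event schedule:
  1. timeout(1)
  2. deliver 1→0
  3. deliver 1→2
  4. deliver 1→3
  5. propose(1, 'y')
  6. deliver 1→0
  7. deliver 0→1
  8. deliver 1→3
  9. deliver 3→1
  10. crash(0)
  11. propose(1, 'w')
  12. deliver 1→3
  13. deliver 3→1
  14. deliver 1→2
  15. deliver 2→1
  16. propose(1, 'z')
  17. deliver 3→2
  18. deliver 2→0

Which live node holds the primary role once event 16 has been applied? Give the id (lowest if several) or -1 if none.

[1] timeout(1) → N1(prim v1 [-])
[2] deliver 1→0 → N0(back v1 [-])
[3] deliver 1→2 → N2(back v1 [-])
[4] deliver 1→3 → N3(back v1 [-])
[5] propose(1,'y') → ∅
[6] deliver 1→0 → N0(back v1 [y])
[7] deliver 0→1 → ∅
[8] deliver 1→3 → N3(back v1 [y])
[9] deliver 3→1 → N1(prim v1 [y])
[10] crash(0) → N0(✗back v1 [y])
[11] propose(1,'w') → ∅
[12] deliver 1→3 → N3(back v1 [y,w])
[13] deliver 3→1 → ∅
[14] deliver 1→2 → N2(back v1 [y])
[15] deliver 2→1 → N1(prim v1 [y,w])
[16] propose(1,'z') → ∅

1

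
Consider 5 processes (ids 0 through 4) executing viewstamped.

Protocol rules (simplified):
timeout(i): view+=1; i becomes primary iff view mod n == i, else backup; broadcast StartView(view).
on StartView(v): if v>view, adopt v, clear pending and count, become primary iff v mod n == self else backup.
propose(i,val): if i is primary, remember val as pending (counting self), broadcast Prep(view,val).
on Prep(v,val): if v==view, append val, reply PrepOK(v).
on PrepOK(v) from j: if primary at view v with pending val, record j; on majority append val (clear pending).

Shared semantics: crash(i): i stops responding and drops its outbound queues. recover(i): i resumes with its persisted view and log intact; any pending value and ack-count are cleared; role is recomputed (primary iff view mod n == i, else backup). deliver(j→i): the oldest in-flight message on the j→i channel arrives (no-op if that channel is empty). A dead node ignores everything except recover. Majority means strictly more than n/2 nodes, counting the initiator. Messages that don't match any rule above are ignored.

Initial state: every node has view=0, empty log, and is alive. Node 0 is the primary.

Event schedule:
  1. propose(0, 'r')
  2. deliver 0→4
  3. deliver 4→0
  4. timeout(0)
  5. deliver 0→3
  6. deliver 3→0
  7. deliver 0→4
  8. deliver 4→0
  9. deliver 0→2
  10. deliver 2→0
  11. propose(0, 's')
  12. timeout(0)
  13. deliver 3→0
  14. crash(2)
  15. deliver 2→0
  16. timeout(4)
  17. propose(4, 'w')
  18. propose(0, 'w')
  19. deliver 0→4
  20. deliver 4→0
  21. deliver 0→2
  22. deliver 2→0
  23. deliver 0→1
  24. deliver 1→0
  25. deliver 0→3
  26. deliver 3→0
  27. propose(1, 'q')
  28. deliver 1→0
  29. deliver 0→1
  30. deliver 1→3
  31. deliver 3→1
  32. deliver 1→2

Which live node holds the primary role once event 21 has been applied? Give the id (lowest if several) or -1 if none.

-1

[1] propose(0,'r') → ∅
[2] deliver 0→4 → N4(back v0 [r])
[3] deliver 4→0 → ∅
[4] timeout(0) → N0(back v1 [-])
[5] deliver 0→3 → N3(back v0 [r])
[6] deliver 3→0 → ∅
[7] deliver 0→4 → N4(back v1 [r])
[8] deliver 4→0 → ∅
[9] deliver 0→2 → N2(back v0 [r])
[10] deliver 2→0 → ∅
[11] propose(0,'s') → ∅
[12] timeout(0) → N0(back v2 [-])
[13] deliver 3→0 → ∅
[14] crash(2) → N2(✗back v0 [r])
[15] deliver 2→0 → ∅
[16] timeout(4) → N4(back v2 [r])
[17] propose(4,'w') → ∅
[18] propose(0,'w') → ∅
[19] deliver 0→4 → ∅
[20] deliver 4→0 → ∅
[21] deliver 0→2 → ∅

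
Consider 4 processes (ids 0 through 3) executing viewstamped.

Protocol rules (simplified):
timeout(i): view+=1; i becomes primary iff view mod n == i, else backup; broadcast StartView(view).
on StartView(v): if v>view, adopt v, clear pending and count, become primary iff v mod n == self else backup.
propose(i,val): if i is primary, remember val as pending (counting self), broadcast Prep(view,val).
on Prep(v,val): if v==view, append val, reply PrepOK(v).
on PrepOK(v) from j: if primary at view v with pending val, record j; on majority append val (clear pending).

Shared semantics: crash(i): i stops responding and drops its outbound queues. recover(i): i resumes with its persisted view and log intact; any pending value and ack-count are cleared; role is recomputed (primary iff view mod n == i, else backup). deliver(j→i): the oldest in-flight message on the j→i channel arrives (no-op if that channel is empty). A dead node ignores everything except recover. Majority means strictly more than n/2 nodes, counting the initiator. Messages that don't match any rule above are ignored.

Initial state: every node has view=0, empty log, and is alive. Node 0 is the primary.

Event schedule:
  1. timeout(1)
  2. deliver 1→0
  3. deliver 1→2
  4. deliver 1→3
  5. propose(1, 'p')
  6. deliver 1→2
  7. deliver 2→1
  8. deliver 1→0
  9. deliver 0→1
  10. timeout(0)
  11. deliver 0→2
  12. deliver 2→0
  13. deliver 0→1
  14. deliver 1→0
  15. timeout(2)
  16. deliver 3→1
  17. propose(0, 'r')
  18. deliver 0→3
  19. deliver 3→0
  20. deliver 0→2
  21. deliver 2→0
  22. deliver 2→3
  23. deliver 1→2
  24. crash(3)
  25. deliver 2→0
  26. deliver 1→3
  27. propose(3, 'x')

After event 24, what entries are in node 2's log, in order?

p

1. timeout(1):  <1:prim v1 ->
2. deliver 1→0:  <0:back v1 ->
3. deliver 1→2:  <2:back v1 ->
4. deliver 1→3:  <3:back v1 ->
5. propose(1,'p'):  nop
6. deliver 1→2:  <2:back v1 p>
7. deliver 2→1:  nop
8. deliver 1→0:  <0:back v1 p>
9. deliver 0→1:  <1:prim v1 p>
10. timeout(0):  <0:back v2 p>
11. deliver 0→2:  <2:prim v2 p>
12. deliver 2→0:  nop
13. deliver 0→1:  <1:back v2 p>
14. deliver 1→0:  nop
15. timeout(2):  <2:back v3 p>
16. deliver 3→1:  nop
17. propose(0,'r'):  nop
18. deliver 0→3:  <3:back v2 ->
19. deliver 3→0:  nop
20. deliver 0→2:  nop
21. deliver 2→0:  <0:back v3 p>
22. deliver 2→3:  <3:prim v3 ->
23. deliver 1→2:  nop
24. crash(3):  <3:✗prim v3 ->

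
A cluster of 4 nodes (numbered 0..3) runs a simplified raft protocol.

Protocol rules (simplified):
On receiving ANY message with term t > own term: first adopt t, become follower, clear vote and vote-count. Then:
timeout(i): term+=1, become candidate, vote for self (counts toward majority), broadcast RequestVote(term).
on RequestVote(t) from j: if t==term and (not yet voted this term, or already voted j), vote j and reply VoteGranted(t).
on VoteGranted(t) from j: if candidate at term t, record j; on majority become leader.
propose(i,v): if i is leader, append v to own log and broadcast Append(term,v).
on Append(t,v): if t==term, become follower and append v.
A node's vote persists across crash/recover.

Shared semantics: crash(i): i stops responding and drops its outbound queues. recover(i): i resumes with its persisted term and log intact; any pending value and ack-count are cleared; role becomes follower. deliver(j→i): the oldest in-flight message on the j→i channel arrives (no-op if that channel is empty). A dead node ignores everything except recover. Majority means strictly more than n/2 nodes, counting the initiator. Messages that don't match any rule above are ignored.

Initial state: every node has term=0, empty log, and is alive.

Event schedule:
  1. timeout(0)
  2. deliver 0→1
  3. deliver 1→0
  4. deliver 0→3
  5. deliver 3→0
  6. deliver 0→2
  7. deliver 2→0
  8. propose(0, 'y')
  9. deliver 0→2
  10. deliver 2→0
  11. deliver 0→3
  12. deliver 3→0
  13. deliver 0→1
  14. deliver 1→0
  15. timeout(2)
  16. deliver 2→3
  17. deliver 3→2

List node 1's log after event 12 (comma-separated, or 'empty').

1. timeout(0):  <0:cand t1 ->
2. deliver 0→1:  <1:foll t1 ->
3. deliver 1→0:  nop
4. deliver 0→3:  <3:foll t1 ->
5. deliver 3→0:  <0:lead t1 ->
6. deliver 0→2:  <2:foll t1 ->
7. deliver 2→0:  nop
8. propose(0,'y'):  <0:lead t1 y>
9. deliver 0→2:  <2:foll t1 y>
10. deliver 2→0:  nop
11. deliver 0→3:  <3:foll t1 y>
12. deliver 3→0:  nop

empty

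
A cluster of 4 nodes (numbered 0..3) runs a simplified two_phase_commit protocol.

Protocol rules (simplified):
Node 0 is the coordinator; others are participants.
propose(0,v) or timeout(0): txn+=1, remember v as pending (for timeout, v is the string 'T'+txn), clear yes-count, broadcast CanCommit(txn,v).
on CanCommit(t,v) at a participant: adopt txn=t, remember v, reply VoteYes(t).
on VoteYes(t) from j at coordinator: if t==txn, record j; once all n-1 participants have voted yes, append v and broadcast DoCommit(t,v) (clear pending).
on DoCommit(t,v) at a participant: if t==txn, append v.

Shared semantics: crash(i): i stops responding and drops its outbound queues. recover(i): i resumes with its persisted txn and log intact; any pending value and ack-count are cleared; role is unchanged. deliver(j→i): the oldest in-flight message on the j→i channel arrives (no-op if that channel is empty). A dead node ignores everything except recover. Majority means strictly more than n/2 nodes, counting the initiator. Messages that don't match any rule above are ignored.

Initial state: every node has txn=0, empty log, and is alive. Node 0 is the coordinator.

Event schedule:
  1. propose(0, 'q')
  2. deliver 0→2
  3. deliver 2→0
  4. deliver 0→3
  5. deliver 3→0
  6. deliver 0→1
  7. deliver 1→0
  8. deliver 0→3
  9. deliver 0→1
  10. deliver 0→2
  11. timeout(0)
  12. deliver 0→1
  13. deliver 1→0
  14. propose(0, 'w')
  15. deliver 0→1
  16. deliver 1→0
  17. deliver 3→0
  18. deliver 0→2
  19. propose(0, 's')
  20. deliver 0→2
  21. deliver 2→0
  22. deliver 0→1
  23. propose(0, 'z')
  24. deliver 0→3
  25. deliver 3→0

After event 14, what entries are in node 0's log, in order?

q

1. propose(0,'q'):  <0:coor t1 ->
2. deliver 0→2:  <2:part t1 ->
3. deliver 2→0:  nop
4. deliver 0→3:  <3:part t1 ->
5. deliver 3→0:  nop
6. deliver 0→1:  <1:part t1 ->
7. deliver 1→0:  <0:coor t1 q>
8. deliver 0→3:  <3:part t1 q>
9. deliver 0→1:  <1:part t1 q>
10. deliver 0→2:  <2:part t1 q>
11. timeout(0):  <0:coor t2 q>
12. deliver 0→1:  <1:part t2 q>
13. deliver 1→0:  nop
14. propose(0,'w'):  <0:coor t3 q>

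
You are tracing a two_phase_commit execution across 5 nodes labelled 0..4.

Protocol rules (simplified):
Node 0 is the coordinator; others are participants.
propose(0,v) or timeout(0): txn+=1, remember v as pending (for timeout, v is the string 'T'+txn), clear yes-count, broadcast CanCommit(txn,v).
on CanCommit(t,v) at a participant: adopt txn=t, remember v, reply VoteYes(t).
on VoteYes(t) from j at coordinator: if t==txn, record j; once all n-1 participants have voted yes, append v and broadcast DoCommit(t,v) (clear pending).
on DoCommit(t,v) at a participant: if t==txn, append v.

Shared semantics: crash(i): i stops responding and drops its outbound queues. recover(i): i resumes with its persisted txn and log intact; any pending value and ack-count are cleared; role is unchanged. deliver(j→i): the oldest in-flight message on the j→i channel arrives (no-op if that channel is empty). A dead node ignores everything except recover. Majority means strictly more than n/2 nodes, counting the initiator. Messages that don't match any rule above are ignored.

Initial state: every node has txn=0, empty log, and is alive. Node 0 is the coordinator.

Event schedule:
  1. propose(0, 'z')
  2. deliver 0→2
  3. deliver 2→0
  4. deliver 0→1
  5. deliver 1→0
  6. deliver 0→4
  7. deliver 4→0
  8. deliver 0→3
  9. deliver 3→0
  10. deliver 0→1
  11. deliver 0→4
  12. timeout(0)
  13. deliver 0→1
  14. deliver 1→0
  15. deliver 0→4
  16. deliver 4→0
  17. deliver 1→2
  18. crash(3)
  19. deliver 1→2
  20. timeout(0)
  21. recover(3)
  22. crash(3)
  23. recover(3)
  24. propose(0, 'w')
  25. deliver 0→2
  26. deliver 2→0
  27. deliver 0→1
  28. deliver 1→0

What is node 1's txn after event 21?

2

after 1 — propose(0,'z'): n0:coor/t1/[-]
after 2 — deliver 0→2: n2:part/t1/[-]
after 3 — deliver 2→0: ·
after 4 — deliver 0→1: n1:part/t1/[-]
after 5 — deliver 1→0: ·
after 6 — deliver 0→4: n4:part/t1/[-]
after 7 — deliver 4→0: ·
after 8 — deliver 0→3: n3:part/t1/[-]
after 9 — deliver 3→0: n0:coor/t1/[z]
after 10 — deliver 0→1: n1:part/t1/[z]
after 11 — deliver 0→4: n4:part/t1/[z]
after 12 — timeout(0): n0:coor/t2/[z]
after 13 — deliver 0→1: n1:part/t2/[z]
after 14 — deliver 1→0: ·
after 15 — deliver 0→4: n4:part/t2/[z]
after 16 — deliver 4→0: ·
after 17 — deliver 1→2: ·
after 18 — crash(3): n3:✗part/t1/[-]
after 19 — deliver 1→2: ·
after 20 — timeout(0): n0:coor/t3/[z]
after 21 — recover(3): n3:part/t1/[-]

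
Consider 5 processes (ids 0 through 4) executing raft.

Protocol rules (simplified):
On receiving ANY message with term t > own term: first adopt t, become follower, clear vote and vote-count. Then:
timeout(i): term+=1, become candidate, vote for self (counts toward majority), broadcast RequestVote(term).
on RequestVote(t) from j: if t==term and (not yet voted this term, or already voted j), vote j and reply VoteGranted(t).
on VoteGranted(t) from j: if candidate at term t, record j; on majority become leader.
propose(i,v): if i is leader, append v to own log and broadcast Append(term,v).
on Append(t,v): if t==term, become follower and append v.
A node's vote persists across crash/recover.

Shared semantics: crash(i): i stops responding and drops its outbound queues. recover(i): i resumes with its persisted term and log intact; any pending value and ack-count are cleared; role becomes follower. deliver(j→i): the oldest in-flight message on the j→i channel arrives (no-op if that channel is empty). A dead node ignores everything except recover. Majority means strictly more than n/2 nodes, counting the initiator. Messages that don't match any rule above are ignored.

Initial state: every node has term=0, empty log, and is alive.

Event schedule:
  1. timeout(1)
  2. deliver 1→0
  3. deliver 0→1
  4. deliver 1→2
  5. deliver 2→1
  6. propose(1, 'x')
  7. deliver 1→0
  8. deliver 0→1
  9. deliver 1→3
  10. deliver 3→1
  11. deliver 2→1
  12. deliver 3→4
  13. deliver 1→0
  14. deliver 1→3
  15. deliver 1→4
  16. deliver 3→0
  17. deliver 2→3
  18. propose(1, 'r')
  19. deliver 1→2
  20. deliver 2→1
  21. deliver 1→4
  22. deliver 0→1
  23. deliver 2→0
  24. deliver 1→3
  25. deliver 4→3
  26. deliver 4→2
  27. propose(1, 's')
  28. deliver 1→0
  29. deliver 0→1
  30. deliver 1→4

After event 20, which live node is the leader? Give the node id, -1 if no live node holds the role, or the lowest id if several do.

e1 timeout(1): 1[cand,t=1,-]
e2 deliver 1→0: 0[foll,t=1,-]
e3 deliver 0→1: ·
e4 deliver 1→2: 2[foll,t=1,-]
e5 deliver 2→1: 1[lead,t=1,-]
e6 propose(1,'x'): 1[lead,t=1,x]
e7 deliver 1→0: 0[foll,t=1,x]
e8 deliver 0→1: ·
e9 deliver 1→3: 3[foll,t=1,-]
e10 deliver 3→1: ·
e11 deliver 2→1: ·
e12 deliver 3→4: ·
e13 deliver 1→0: ·
e14 deliver 1→3: 3[foll,t=1,x]
e15 deliver 1→4: 4[foll,t=1,-]
e16 deliver 3→0: ·
e17 deliver 2→3: ·
e18 propose(1,'r'): 1[lead,t=1,x,r]
e19 deliver 1→2: 2[foll,t=1,x]
e20 deliver 2→1: ·

1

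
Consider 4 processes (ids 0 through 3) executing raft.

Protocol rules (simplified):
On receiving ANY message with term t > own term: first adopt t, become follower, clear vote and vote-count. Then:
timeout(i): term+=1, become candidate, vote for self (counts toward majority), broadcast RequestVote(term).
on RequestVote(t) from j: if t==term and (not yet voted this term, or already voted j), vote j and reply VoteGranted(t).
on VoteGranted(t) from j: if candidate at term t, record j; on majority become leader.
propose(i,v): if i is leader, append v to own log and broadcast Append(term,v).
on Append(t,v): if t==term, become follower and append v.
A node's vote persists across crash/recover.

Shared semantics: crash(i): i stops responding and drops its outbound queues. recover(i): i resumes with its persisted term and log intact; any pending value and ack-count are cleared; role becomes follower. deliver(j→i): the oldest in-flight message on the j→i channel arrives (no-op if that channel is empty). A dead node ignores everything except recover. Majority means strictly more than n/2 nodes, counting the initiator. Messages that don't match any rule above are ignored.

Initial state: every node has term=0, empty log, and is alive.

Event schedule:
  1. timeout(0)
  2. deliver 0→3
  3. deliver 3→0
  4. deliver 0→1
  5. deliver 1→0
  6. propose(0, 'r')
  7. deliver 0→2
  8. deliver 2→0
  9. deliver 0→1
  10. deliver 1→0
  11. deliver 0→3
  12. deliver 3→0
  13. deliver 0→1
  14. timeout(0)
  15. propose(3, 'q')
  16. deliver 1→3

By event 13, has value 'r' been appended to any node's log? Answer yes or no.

yes

step 1 timeout(0): 0={cand,t=1,log=-}
step 2 deliver 0→3: 3={foll,t=1,log=-}
step 3 deliver 3→0: —
step 4 deliver 0→1: 1={foll,t=1,log=-}
step 5 deliver 1→0: 0={lead,t=1,log=-}
step 6 propose(0,'r'): 0={lead,t=1,log=r}
step 7 deliver 0→2: 2={foll,t=1,log=-}
step 8 deliver 2→0: —
step 9 deliver 0→1: 1={foll,t=1,log=r}
step 10 deliver 1→0: —
step 11 deliver 0→3: 3={foll,t=1,log=r}
step 12 deliver 3→0: —
step 13 deliver 0→1: —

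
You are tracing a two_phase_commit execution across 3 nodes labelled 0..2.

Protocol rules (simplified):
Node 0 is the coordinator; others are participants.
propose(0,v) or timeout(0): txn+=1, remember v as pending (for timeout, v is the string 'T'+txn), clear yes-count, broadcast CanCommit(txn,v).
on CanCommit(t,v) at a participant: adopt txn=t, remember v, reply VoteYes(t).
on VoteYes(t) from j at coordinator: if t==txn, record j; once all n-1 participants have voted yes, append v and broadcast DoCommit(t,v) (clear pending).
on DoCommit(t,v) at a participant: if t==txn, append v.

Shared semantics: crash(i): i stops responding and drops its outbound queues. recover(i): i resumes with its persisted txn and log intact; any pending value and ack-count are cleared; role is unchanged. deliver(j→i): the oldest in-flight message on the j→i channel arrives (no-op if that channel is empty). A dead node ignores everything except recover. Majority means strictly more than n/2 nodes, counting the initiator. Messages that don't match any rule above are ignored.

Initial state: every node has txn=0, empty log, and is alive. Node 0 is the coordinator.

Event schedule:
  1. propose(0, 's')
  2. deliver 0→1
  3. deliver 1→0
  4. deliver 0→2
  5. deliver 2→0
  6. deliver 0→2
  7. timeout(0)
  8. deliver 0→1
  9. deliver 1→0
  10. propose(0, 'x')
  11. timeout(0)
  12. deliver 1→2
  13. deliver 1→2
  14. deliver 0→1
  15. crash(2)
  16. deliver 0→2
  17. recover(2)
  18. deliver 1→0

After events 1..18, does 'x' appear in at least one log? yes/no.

[1] propose(0,'s') → N0(coor t1 [-])
[2] deliver 0→1 → N1(part t1 [-])
[3] deliver 1→0 → ∅
[4] deliver 0→2 → N2(part t1 [-])
[5] deliver 2→0 → N0(coor t1 [s])
[6] deliver 0→2 → N2(part t1 [s])
[7] timeout(0) → N0(coor t2 [s])
[8] deliver 0→1 → N1(part t1 [s])
[9] deliver 1→0 → ∅
[10] propose(0,'x') → N0(coor t3 [s])
[11] timeout(0) → N0(coor t4 [s])
[12] deliver 1→2 → ∅
[13] deliver 1→2 → ∅
[14] deliver 0→1 → N1(part t2 [s])
[15] crash(2) → N2(✗part t1 [s])
[16] deliver 0→2 → ∅
[17] recover(2) → N2(part t1 [s])
[18] deliver 1→0 → ∅

no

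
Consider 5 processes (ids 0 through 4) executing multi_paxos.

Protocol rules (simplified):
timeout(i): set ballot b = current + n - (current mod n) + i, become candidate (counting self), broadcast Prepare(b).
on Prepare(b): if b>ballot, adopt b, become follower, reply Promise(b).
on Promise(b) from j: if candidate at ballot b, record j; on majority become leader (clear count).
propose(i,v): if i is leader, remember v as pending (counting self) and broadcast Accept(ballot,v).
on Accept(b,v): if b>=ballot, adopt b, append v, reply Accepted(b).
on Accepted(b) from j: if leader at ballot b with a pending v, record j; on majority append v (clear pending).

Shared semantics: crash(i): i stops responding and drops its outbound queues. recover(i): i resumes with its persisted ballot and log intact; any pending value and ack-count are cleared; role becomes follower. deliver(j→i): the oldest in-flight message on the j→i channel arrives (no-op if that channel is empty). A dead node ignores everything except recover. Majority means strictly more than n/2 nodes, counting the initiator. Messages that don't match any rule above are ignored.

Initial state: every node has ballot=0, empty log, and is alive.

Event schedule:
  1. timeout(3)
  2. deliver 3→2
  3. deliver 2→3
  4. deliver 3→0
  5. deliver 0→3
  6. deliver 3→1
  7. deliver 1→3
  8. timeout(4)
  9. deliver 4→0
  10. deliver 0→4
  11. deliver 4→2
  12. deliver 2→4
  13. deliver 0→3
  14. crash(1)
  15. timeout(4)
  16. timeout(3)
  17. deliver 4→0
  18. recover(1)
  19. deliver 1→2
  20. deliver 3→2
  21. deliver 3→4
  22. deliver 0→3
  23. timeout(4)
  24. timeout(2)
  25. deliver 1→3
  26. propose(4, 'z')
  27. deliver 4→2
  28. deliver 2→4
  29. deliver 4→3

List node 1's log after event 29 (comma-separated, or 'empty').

after 1 — timeout(3): n3:cand/b8/[-]
after 2 — deliver 3→2: n2:foll/b8/[-]
after 3 — deliver 2→3: ·
after 4 — deliver 3→0: n0:foll/b8/[-]
after 5 — deliver 0→3: n3:lead/b8/[-]
after 6 — deliver 3→1: n1:foll/b8/[-]
after 7 — deliver 1→3: ·
after 8 — timeout(4): n4:cand/b9/[-]
after 9 — deliver 4→0: n0:foll/b9/[-]
after 10 — deliver 0→4: ·
after 11 — deliver 4→2: n2:foll/b9/[-]
after 12 — deliver 2→4: n4:lead/b9/[-]
after 13 — deliver 0→3: ·
after 14 — crash(1): n1:✗foll/b8/[-]
after 15 — timeout(4): n4:cand/b14/[-]
after 16 — timeout(3): n3:cand/b13/[-]
after 17 — deliver 4→0: n0:foll/b14/[-]
after 18 — recover(1): n1:foll/b8/[-]
after 19 — deliver 1→2: ·
after 20 — deliver 3→2: n2:foll/b13/[-]
after 21 — deliver 3→4: ·
after 22 — deliver 0→3: ·
after 23 — timeout(4): n4:cand/b19/[-]
after 24 — timeout(2): n2:cand/b17/[-]
after 25 — deliver 1→3: ·
after 26 — propose(4,'z'): ·
after 27 — deliver 4→2: ·
after 28 — deliver 2→4: ·
after 29 — deliver 4→3: ·

empty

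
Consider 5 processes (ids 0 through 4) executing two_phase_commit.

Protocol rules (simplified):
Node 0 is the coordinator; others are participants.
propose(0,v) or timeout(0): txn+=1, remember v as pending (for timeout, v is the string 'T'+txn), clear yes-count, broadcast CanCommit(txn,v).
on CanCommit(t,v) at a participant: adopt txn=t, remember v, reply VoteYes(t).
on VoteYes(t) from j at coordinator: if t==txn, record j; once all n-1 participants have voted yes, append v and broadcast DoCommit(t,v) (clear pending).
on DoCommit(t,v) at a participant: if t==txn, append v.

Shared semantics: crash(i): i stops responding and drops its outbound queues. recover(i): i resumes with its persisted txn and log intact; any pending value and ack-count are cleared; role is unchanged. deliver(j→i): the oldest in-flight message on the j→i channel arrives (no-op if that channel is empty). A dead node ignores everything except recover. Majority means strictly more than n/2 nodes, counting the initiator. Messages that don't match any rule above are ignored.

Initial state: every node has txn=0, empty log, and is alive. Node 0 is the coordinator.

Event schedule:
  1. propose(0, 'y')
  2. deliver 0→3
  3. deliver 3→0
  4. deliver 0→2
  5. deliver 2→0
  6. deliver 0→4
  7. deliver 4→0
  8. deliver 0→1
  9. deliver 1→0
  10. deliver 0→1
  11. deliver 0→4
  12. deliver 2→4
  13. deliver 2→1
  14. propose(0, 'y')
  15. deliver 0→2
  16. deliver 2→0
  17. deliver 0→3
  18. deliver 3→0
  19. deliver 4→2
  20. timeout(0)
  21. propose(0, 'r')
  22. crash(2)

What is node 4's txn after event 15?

1

after 1 — propose(0,'y'): n0:coor/t1/[-]
after 2 — deliver 0→3: n3:part/t1/[-]
after 3 — deliver 3→0: ·
after 4 — deliver 0→2: n2:part/t1/[-]
after 5 — deliver 2→0: ·
after 6 — deliver 0→4: n4:part/t1/[-]
after 7 — deliver 4→0: ·
after 8 — deliver 0→1: n1:part/t1/[-]
after 9 — deliver 1→0: n0:coor/t1/[y]
after 10 — deliver 0→1: n1:part/t1/[y]
after 11 — deliver 0→4: n4:part/t1/[y]
after 12 — deliver 2→4: ·
after 13 — deliver 2→1: ·
after 14 — propose(0,'y'): n0:coor/t2/[y]
after 15 — deliver 0→2: n2:part/t1/[y]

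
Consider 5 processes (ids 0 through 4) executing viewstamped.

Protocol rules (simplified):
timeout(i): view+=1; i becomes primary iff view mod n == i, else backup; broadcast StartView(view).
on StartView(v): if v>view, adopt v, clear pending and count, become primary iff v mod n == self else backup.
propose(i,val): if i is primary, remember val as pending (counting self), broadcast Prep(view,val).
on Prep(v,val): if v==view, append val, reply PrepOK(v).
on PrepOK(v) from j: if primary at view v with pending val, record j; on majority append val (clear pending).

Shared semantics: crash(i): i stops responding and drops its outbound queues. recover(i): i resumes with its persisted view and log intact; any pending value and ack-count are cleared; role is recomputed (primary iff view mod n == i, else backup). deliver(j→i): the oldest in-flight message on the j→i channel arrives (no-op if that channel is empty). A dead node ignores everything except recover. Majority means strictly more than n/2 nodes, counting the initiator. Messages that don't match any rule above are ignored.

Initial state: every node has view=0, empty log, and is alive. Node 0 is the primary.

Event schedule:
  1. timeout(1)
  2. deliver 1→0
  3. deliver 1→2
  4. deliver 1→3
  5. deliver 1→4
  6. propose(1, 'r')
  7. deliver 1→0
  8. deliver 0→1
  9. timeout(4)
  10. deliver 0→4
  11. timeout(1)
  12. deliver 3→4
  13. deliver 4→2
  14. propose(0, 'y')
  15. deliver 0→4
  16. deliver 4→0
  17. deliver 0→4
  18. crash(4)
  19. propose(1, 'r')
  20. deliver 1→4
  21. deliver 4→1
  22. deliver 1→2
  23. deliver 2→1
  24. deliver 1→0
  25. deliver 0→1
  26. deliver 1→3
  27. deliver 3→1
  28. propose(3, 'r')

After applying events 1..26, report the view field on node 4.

step 1 timeout(1): 1={prim,v=1,log=-}
step 2 deliver 1→0: 0={back,v=1,log=-}
step 3 deliver 1→2: 2={back,v=1,log=-}
step 4 deliver 1→3: 3={back,v=1,log=-}
step 5 deliver 1→4: 4={back,v=1,log=-}
step 6 propose(1,'r'): —
step 7 deliver 1→0: 0={back,v=1,log=r}
step 8 deliver 0→1: —
step 9 timeout(4): 4={back,v=2,log=-}
step 10 deliver 0→4: —
step 11 timeout(1): 1={back,v=2,log=-}
step 12 deliver 3→4: —
step 13 deliver 4→2: 2={prim,v=2,log=-}
step 14 propose(0,'y'): —
step 15 deliver 0→4: —
step 16 deliver 4→0: 0={back,v=2,log=r}
step 17 deliver 0→4: —
step 18 crash(4): 4={✗back,v=2,log=-}
step 19 propose(1,'r'): —
step 20 deliver 1→4: —
step 21 deliver 4→1: —
step 22 deliver 1→2: —
step 23 deliver 2→1: —
step 24 deliver 1→0: —
step 25 deliver 0→1: —
step 26 deliver 1→3: 3={back,v=1,log=r}

2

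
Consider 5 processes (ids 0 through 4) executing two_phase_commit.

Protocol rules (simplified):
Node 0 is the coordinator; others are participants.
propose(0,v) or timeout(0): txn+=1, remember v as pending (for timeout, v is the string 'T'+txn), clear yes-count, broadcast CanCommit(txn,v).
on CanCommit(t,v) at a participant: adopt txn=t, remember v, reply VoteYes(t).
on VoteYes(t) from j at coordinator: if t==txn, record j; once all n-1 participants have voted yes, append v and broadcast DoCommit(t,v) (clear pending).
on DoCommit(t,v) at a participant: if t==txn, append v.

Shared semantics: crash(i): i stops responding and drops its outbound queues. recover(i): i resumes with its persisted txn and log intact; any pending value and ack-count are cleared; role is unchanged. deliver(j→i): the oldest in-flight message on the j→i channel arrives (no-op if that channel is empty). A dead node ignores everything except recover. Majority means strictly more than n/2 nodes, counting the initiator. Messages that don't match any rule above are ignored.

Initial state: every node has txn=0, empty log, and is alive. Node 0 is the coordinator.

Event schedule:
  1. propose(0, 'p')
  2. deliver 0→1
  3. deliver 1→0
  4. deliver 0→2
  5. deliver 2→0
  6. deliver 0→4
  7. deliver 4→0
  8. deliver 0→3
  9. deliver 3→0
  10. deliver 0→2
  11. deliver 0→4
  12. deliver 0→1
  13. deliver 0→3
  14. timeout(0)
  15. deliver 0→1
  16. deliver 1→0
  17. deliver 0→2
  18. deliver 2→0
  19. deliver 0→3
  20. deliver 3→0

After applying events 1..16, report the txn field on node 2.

1

step 1 propose(0,'p'): 0={coor,t=1,log=-}
step 2 deliver 0→1: 1={part,t=1,log=-}
step 3 deliver 1→0: —
step 4 deliver 0→2: 2={part,t=1,log=-}
step 5 deliver 2→0: —
step 6 deliver 0→4: 4={part,t=1,log=-}
step 7 deliver 4→0: —
step 8 deliver 0→3: 3={part,t=1,log=-}
step 9 deliver 3→0: 0={coor,t=1,log=p}
step 10 deliver 0→2: 2={part,t=1,log=p}
step 11 deliver 0→4: 4={part,t=1,log=p}
step 12 deliver 0→1: 1={part,t=1,log=p}
step 13 deliver 0→3: 3={part,t=1,log=p}
step 14 timeout(0): 0={coor,t=2,log=p}
step 15 deliver 0→1: 1={part,t=2,log=p}
step 16 deliver 1→0: —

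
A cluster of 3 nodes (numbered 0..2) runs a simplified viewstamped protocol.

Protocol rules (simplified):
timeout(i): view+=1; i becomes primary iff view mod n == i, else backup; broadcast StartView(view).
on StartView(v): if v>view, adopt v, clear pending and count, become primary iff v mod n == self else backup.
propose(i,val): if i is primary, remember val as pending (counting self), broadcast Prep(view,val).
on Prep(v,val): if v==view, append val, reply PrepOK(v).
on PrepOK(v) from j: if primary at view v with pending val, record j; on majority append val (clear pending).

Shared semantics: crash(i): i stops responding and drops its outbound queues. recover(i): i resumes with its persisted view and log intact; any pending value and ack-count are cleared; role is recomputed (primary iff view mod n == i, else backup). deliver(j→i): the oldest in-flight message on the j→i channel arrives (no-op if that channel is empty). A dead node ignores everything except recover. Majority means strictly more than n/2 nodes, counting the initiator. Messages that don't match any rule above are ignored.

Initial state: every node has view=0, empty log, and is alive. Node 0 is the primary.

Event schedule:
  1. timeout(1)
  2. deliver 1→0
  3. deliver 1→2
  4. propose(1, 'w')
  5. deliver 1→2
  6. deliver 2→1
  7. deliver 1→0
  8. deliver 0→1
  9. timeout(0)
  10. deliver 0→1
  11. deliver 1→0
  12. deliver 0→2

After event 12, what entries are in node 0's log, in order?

w

after 1 — timeout(1): n1:prim/v1/[-]
after 2 — deliver 1→0: n0:back/v1/[-]
after 3 — deliver 1→2: n2:back/v1/[-]
after 4 — propose(1,'w'): ·
after 5 — deliver 1→2: n2:back/v1/[w]
after 6 — deliver 2→1: n1:prim/v1/[w]
after 7 — deliver 1→0: n0:back/v1/[w]
after 8 — deliver 0→1: ·
after 9 — timeout(0): n0:back/v2/[w]
after 10 — deliver 0→1: n1:back/v2/[w]
after 11 — deliver 1→0: ·
after 12 — deliver 0→2: n2:prim/v2/[w]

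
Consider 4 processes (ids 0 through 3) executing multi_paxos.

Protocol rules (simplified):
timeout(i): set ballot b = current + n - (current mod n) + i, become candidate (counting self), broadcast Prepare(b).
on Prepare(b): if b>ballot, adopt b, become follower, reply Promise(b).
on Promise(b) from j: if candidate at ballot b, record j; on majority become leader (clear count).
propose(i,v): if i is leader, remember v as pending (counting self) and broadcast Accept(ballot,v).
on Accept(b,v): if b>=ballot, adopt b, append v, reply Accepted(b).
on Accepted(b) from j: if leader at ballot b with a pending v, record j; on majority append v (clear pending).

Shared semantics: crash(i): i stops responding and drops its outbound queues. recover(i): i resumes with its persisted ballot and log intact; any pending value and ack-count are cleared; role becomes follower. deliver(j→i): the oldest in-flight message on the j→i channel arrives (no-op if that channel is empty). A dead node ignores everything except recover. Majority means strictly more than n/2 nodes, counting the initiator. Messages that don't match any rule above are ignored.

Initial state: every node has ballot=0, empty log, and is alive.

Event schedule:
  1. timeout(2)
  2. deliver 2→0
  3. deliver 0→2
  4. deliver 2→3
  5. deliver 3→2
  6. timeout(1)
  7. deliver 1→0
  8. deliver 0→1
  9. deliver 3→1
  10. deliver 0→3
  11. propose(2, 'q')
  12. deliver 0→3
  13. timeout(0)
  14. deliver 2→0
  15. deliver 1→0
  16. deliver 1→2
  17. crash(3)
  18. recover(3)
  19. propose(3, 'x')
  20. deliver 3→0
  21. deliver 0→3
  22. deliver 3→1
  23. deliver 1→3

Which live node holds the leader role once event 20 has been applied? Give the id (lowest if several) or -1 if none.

after 1 — timeout(2): n2:cand/b6/[-]
after 2 — deliver 2→0: n0:foll/b6/[-]
after 3 — deliver 0→2: ·
after 4 — deliver 2→3: n3:foll/b6/[-]
after 5 — deliver 3→2: n2:lead/b6/[-]
after 6 — timeout(1): n1:cand/b5/[-]
after 7 — deliver 1→0: ·
after 8 — deliver 0→1: ·
after 9 — deliver 3→1: ·
after 10 — deliver 0→3: ·
after 11 — propose(2,'q'): ·
after 12 — deliver 0→3: ·
after 13 — timeout(0): n0:cand/b8/[-]
after 14 — deliver 2→0: ·
after 15 — deliver 1→0: ·
after 16 — deliver 1→2: ·
after 17 — crash(3): n3:✗foll/b6/[-]
after 18 — recover(3): n3:foll/b6/[-]
after 19 — propose(3,'x'): ·
after 20 — deliver 3→0: ·

2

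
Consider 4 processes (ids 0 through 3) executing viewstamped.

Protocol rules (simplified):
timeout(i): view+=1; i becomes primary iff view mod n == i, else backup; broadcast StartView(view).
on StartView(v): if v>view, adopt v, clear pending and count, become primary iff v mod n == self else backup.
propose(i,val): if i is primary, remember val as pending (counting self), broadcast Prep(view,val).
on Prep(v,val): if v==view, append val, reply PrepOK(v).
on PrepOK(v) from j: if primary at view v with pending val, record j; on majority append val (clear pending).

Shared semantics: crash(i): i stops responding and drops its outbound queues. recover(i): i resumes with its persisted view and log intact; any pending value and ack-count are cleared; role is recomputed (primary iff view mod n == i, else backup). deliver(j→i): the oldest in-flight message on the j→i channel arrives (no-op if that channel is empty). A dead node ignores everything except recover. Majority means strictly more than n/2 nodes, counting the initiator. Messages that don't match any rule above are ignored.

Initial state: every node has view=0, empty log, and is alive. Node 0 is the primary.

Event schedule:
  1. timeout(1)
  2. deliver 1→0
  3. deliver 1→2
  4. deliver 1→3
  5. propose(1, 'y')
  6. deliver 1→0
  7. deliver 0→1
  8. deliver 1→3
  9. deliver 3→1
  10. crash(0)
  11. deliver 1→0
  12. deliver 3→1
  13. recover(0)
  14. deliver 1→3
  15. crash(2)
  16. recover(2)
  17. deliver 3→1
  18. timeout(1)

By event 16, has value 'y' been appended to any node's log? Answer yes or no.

after 1 — timeout(1): n1:prim/v1/[-]
after 2 — deliver 1→0: n0:back/v1/[-]
after 3 — deliver 1→2: n2:back/v1/[-]
after 4 — deliver 1→3: n3:back/v1/[-]
after 5 — propose(1,'y'): ·
after 6 — deliver 1→0: n0:back/v1/[y]
after 7 — deliver 0→1: ·
after 8 — deliver 1→3: n3:back/v1/[y]
after 9 — deliver 3→1: n1:prim/v1/[y]
after 10 — crash(0): n0:✗back/v1/[y]
after 11 — deliver 1→0: ·
after 12 — deliver 3→1: ·
after 13 — recover(0): n0:back/v1/[y]
after 14 — deliver 1→3: ·
after 15 — crash(2): n2:✗back/v1/[-]
after 16 — recover(2): n2:back/v1/[-]

yes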